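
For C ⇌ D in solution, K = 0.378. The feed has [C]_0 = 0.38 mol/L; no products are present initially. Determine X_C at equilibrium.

X = 0.274

Let X = conversion of C; extent ξ = 0.38·X mol/L.
Concentrations: [C] = 0.38 − 0.38X; [D] = 0.38X.
K = [D] / ([C]).
Solving K = 0.378 for X ∈ (0,1): X = 0.274.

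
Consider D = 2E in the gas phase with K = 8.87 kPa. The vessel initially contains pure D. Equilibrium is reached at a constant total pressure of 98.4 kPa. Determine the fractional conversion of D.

Basis: 1 mol D initially; let X = conversion of D. Extent ξ = X.
Moles: n_D = 1 − X; n_E = 2X.
n_T = Σnᵢ = 1 + X.
y_i = n_i/n_T, p_i = y_i·P. K = p_E^2 / (p_D).
Setting this equal to 8.87 kPa and taking the physical root (0 < X < 1) gives X = 0.148.

X = 0.148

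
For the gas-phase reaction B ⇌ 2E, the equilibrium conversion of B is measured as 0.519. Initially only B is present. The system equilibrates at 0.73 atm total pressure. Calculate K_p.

Basis: 1 mol B initially; let X = conversion of B. Extent ξ = X.
Mole table: n_B = 1 − X; n_E = 2X.
Summing: n_T = 1 + X.
At X = 0.519: n_B = 0.481, n_E = 1.04, n_T = 1.52.
p_i = (n_i/n_T)·P. K_p = p_E^2 / (p_B) = 1.08 atm.

K_p = 1.08 atm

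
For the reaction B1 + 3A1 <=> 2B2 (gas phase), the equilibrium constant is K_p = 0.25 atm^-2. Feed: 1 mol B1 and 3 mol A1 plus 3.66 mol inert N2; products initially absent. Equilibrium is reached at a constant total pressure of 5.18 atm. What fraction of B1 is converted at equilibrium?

X = 0.378

Let X = conversion of B1 (basis 1 mol B1); extent of reaction ξ = X.
Mole table: n_B1 = 1 − X; n_A1 = 3 − 3X; n_B2 = 2X; n_I = 3.66 (inert).
n_T = Σnᵢ = 7.66 − 2X.
With p_i = (n_i/n_T)P, K_p = p_B2^2 / (p_B1 p_A1^3).
Substituting and setting equal to 0.25 atm^-2 gives a polynomial in X; the root in (0,1) is X = 0.378.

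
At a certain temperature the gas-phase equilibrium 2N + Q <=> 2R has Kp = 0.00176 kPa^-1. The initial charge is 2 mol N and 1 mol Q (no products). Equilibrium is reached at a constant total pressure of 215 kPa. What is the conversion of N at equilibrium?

X = 0.244

Basis: 2 mol N initially; let X = conversion of N. Extent ξ = X.
Moles: n_N = 2 − 2X; n_Q = 1 − X; n_R = 2X.
n_T = Σnᵢ = 3 − X.
With p_i = (n_i/n_T)P, Kp = p_R^2 / (p_N^2 p_Q).
Setting this equal to 0.00176 kPa^-1 and taking the physical root (0 < X < 1) gives X = 0.244.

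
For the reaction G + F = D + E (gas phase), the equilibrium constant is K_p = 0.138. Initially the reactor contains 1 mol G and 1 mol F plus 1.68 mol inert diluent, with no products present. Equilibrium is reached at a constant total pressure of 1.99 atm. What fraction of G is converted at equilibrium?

X = 0.271

Let X = conversion of G (basis 1 mol G); extent of reaction ξ = X.
Moles: n_G = 1 − X; n_F = 1 − X; n_D = X; n_E = X; n_I = 1.68 (inert).
n_T stays at 3.68 (no change in mole number).
With p_i = (n_i/n_T)P, K_p = p_D p_E / (p_G p_F).
Substituting and setting equal to 0.138 gives a polynomial in X; the root in (0,1) is X = 0.271.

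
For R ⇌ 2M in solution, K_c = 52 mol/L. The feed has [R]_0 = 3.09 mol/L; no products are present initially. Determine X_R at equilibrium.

X = 0.834

Let X = conversion of R; extent ξ = 3.09·X mol/L.
Concentrations: [R] = 3.09 − 3.09X; [M] = 6.18X.
K_c = [M]^2 / ([R]).
Setting equal to 52 and solving for X on (0,1) gives X = 0.834.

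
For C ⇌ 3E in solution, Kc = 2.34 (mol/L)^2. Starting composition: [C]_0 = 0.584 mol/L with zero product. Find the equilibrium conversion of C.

Let X = conversion of C; extent ξ = 0.584·X mol/L.
Concentrations: [C] = 0.584 − 0.584X; [E] = 1.75X.
Kc = [E]^3 / ([C]).
Setting equal to 2.34 and solving for X on (0,1) gives X = 0.502.

X = 0.502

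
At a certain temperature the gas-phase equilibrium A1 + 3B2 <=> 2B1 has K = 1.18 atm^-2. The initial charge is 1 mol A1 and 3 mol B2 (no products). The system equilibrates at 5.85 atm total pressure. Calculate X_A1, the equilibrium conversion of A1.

X = 0.671

Basis: 1 mol A1 initially; let X = conversion of A1. Extent ξ = X.
Mole table: n_A1 = 1 − X; n_B2 = 3 − 3X; n_B1 = 2X.
Summing: n_T = 4 − 2X.
y_i = n_i/n_T, p_i = y_i·P. K = p_B1^2 / (p_A1 p_B2^3).
Substituting and setting equal to 1.18 atm^-2 gives a polynomial in X; the root in (0,1) is X = 0.671.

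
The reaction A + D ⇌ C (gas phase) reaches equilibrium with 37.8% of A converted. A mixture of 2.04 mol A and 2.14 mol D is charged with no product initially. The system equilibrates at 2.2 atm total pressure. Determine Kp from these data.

Kp = 0.688 atm^-1

Take 2.04 mol A as basis and let X be its fractional conversion, so ξ = 2.04X.
At extent ξ: n_A = 2.04 − 2.04X; n_D = 2.14 − 2.04X; n_C = 2.04X.
Total moles n_T = 4.18 − 2.04X.
At X = 0.378: n_A = 1.27, n_D = 1.37, n_C = 0.771, n_T = 3.41.
p_i = (n_i/n_T)·P. Kp = p_C / (p_A p_D) = 0.688 atm^-1.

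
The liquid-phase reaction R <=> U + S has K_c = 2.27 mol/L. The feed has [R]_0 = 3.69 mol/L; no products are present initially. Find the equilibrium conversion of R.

X = 0.535

Let X = conversion of R; extent ξ = 3.69·X mol/L.
Concentrations: [R] = 3.69 − 3.69X; [U] = 3.69X; [S] = 3.69X.
K_c = [U] [S] / ([R]).
Solving K_c = 2.27 for X ∈ (0,1): X = 0.535.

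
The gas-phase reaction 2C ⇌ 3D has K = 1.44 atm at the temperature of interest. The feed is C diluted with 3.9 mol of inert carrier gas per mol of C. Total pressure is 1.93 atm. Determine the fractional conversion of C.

X = 0.584

Basis: 1 mol C initially; let X = conversion of C. Extent ξ = 0.5X.
Mole table: n_C = 1 − X; n_D = 1.5X; n_I = 3.9 (inert).
Total moles n_T = 4.9 + 0.5X.
With p_i = (n_i/n_T)P, K = p_D^3 / (p_C^2).
This yields a degree-3 equation in X; solving on (0,1), X = 0.584.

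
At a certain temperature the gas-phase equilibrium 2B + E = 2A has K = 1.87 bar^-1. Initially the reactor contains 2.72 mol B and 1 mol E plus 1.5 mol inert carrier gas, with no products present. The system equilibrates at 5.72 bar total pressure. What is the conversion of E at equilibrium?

Take 1 mol E as basis and let X be its fractional conversion, so ξ = X.
At extent ξ: n_B = 2.72 − 2X; n_E = 1 − X; n_A = 2X; n_I = 1.5 (inert).
Total moles n_T = 5.22 − X.
With p_i = (n_i/n_T)P, K = p_A^2 / (p_B^2 p_E).
This yields a degree-3 equation in X; solving on (0,1), X = 0.647.

X = 0.647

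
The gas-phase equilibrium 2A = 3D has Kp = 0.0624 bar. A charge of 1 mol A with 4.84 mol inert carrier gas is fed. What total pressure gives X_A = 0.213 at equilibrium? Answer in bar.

P = 7.05 bar

Let X = conversion of A (basis 1 mol A); extent of reaction ξ = 0.5X.
At extent ξ: n_A = 1 − X; n_D = 1.5X; n_I = 4.84 (inert).
Total moles n_T = 5.84 + 0.5X.
Kp = p_D^3 / (p_A^2) with p_i = (n_i/n_T)·P.
At X = 0.213: the mole-fraction product g(X) = Π y_i^ν_i = 0.008855. Since Kp = g(X)·P^{1}, P = (Kp/g)^(1/1) = (0.0624/0.008855)^(1/1) = 7.05 bar.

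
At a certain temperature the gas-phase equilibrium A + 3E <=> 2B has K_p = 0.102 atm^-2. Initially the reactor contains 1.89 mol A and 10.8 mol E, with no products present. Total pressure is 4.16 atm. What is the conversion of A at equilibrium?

Let X = conversion of A (basis 1.89 mol A); extent of reaction ξ = 1.89X.
Mole table: n_A = 1.89 − 1.89X; n_E = 10.8 − 5.67X; n_B = 3.78X.
n_T = Σnᵢ = 12.7 − 3.78X.
With p_i = (n_i/n_T)P, K_p = p_B^2 / (p_A p_E^3).
Equating to 0.102 atm^-2 and solving on 0 < X < 1: X = 0.595.

X = 0.595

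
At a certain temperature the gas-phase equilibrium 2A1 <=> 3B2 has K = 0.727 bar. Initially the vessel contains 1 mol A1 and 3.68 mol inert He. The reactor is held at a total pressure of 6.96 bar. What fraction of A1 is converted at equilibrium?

Take 1 mol A1 as basis and let X be its fractional conversion, so ξ = 0.5X.
Mole table: n_A1 = 1 − X; n_B2 = 1.5X; n_I = 3.68 (inert).
n_T = Σnᵢ = 4.68 + 0.5X.
y_i = n_i/n_T, p_i = y_i·P. K = p_B2^3 / (p_A1^2).
Equating to 0.727 bar and solving on 0 < X < 1: X = 0.385.

X = 0.385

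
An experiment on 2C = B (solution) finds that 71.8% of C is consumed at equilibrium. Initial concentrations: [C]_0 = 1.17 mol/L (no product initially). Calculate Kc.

Let X = conversion of C.
Concentrations: [C] = 1.17 − 1.17X; [B] = 0.585X.
At X = 0.718: [C] = 0.33, [B] = 0.42.
Kc = [B] / ([C]^2) = 3.86 L/mol.

Kc = 3.86 L/mol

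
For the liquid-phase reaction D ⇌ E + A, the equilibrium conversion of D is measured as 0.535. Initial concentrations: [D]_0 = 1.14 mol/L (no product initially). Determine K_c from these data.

Let X = conversion of D.
Concentrations: [D] = 1.14 − 1.14X; [E] = 1.14X; [A] = 1.14X.
At X = 0.535: [D] = 0.53, [E] = 0.61, [A] = 0.61.
K_c = [E] [A] / ([D]) = 0.702 mol/L.

K_c = 0.702 mol/L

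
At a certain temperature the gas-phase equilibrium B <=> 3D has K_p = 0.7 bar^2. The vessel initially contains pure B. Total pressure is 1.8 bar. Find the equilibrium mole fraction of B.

y_B = 0.518

Basis: 1 mol B initially; let X = conversion of B. Extent ξ = X.
At extent ξ: n_B = 1 − X; n_D = 3X.
Summing: n_T = 1 + 2X.
Mole fractions y_i = n_i/n_T; K_p = p_D^3 / (p_B) with p_i = y_i·P.
Setting this equal to 0.7 bar^2 and taking the physical root (0 < X < 1) gives X = 0.237.
Then n_B = 0.763, n_T = 1.47, so y_B = 0.518.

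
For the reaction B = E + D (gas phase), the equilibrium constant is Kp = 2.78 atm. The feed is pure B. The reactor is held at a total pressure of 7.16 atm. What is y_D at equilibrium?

Let X = conversion of B (basis 1 mol B); extent of reaction ξ = X.
Moles: n_B = 1 − X; n_E = X; n_D = X.
Total moles n_T = 1 + X.
y_i = n_i/n_T, p_i = y_i·P. Kp = p_E p_D / (p_B).
This yields a degree-2 equation in X; solving on (0,1), X = 0.529.
Then n_D = 0.529, n_T = 1.53, so y_D = 0.346.

y_D = 0.346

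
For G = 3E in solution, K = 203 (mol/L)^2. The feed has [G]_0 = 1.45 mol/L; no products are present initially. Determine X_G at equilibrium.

Let X = conversion of G; extent ξ = 1.45·X mol/L.
Concentrations: [G] = 1.45 − 1.45X; [E] = 4.35X.
K = [E]^3 / ([G]).
Solving K = 203 for X ∈ (0,1): X = 0.836.

X = 0.836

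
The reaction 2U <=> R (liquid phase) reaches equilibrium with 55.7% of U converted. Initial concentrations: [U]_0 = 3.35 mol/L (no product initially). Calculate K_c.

K_c = 0.424 L/mol

Let X = conversion of U.
Concentrations: [U] = 3.35 − 3.35X; [R] = 1.68X.
At X = 0.557: [U] = 1.48, [R] = 0.933.
K_c = [R] / ([U]^2) = 0.424 L/mol.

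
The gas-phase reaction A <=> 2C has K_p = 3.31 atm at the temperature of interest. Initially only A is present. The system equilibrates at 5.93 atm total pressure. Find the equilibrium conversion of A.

Take 1 mol A as basis and let X be its fractional conversion, so ξ = X.
At extent ξ: n_A = 1 − X; n_C = 2X.
Total moles n_T = 1 + X.
y_i = n_i/n_T, p_i = y_i·P. K_p = p_C^2 / (p_A).
This yields a degree-2 equation in X; solving on (0,1), X = 0.350.

X = 0.350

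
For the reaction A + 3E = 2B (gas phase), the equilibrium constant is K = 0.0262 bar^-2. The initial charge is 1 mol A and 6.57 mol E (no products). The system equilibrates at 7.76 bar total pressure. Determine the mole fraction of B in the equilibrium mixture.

Let X = conversion of A (basis 1 mol A); extent of reaction ξ = X.
Moles: n_A = 1 − X; n_E = 6.57 − 3X; n_B = 2X.
Total moles n_T = 7.57 − 2X.
y_i = n_i/n_T, p_i = y_i·P. K = p_B^2 / (p_A p_E^3).
Equating to 0.0262 bar^-2 and solving on 0 < X < 1: X = 0.622.
Then n_B = 1.24, n_T = 6.33, so y_B = 0.197.

y_B = 0.197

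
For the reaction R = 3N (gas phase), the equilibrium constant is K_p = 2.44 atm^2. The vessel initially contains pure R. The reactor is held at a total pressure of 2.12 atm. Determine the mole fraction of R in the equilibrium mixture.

Basis: 1 mol R initially; let X = conversion of R. Extent ξ = X.
Moles: n_R = 1 − X; n_N = 3X.
Total moles n_T = 1 + 2X.
With p_i = (n_i/n_T)P, K_p = p_N^3 / (p_R).
Setting this equal to 2.44 atm^2 and taking the physical root (0 < X < 1) gives X = 0.334.
Then n_R = 0.666, n_T = 1.67, so y_R = 0.399.

y_R = 0.399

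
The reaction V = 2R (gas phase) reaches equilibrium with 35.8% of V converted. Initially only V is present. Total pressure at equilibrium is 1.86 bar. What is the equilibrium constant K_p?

Let X = conversion of V (basis 1 mol V); extent of reaction ξ = X.
Species balance: n_V = 1 − X; n_R = 2X.
Total moles n_T = 1 + X.
At X = 0.358: n_V = 0.642, n_R = 0.716, n_T = 1.36.
p_i = (n_i/n_T)·P. K_p = p_R^2 / (p_V) = 1.09 bar.

K_p = 1.09 bar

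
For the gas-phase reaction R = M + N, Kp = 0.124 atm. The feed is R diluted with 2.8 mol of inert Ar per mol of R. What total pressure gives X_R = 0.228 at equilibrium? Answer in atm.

Basis: 1 mol R initially; let X = conversion of R. Extent ξ = X.
At extent ξ: n_R = 1 − X; n_M = X; n_N = X; n_I = 2.8 (inert).
Summing: n_T = 3.8 + X.
Kp = p_M p_N / (p_R) with p_i = (n_i/n_T)·P.
At X = 0.228: the mole-fraction product g(X) = Π y_i^ν_i = 0.01672. Since Kp = g(X)·P^{1}, P = (Kp/g)^(1/1) = (0.124/0.01672)^(1/1) = 7.42 atm.

P = 7.42 atm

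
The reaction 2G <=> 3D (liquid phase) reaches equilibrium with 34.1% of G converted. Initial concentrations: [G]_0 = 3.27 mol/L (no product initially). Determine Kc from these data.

Let X = conversion of G.
Concentrations: [G] = 3.27 − 3.27X; [D] = 4.91X.
At X = 0.341: [G] = 2.15, [D] = 1.67.
Kc = [D]^3 / ([G]^2) = 1.01 mol/L.

Kc = 1.01 mol/L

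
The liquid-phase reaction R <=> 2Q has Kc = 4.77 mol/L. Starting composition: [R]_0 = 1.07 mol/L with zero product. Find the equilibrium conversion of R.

Let X = conversion of R; extent ξ = 1.07·X mol/L.
Concentrations: [R] = 1.07 − 1.07X; [Q] = 2.14X.
Kc = [Q]^2 / ([R]).
Setting equal to 4.77 and solving for X on (0,1) gives X = 0.636.

X = 0.636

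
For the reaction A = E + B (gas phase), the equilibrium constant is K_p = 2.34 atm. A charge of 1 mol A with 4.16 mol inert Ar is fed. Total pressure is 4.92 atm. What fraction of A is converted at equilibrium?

Basis: 1 mol A initially; let X = conversion of A. Extent ξ = X.
Moles: n_A = 1 − X; n_E = X; n_B = X; n_I = 4.16 (inert).
Summing: n_T = 5.16 + X.
Mole fractions y_i = n_i/n_T; K_p = p_E p_B / (p_A) with p_i = y_i·P.
This yields a degree-2 equation in X; solving on (0,1), X = 0.783.

X = 0.783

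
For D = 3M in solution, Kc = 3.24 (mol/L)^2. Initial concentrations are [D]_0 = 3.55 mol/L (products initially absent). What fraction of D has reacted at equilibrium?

X = 0.197

Let X = conversion of D; extent ξ = 3.55·X mol/L.
Concentrations: [D] = 3.55 − 3.55X; [M] = 10.6X.
Kc = [M]^3 / ([D]).
This equals 3.24 at X = 0.197 (the root in 0 < X < 1).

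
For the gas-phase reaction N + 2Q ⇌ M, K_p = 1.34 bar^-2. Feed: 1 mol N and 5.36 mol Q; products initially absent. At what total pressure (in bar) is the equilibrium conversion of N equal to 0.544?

P = 1.16 bar

Basis: 1 mol N initially; let X = conversion of N. Extent ξ = X.
Mole table: n_N = 1 − X; n_Q = 5.36 − 2X; n_M = X.
n_T = Σnᵢ = 6.36 − 2X.
K_p = p_M / (p_N p_Q^2) with p_i = (n_i/n_T)·P.
At X = 0.544: the mole-fraction product g(X) = Π y_i^ν_i = 1.817. Since K_p = g(X)·P^{-2}, P = (g/K_p)^(1/2) = (1.817/1.34)^(1/2) = 1.16 bar.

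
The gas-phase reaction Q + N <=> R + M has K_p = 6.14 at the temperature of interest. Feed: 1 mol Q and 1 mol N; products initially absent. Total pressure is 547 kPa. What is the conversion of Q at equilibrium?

X = 0.712

Take 1 mol Q as basis and let X be its fractional conversion, so ξ = X.
Mole table: n_Q = 1 − X; n_N = 1 − X; n_R = X; n_M = X.
n_T stays at 2 (no change in mole number).
With p_i = (n_i/n_T)P, K_p = p_R p_M / (p_Q p_N).
Equating to 6.14 and solving on 0 < X < 1: X = 0.712.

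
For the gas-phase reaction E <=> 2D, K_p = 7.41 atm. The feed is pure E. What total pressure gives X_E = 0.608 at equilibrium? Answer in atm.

Basis: 1 mol E initially; let X = conversion of E. Extent ξ = X.
Species balance: n_E = 1 − X; n_D = 2X.
n_T = Σnᵢ = 1 + X.
K_p = p_D^2 / (p_E) with p_i = (n_i/n_T)·P.
At X = 0.608: the mole-fraction product g(X) = Π y_i^ν_i = 2.346. Since K_p = g(X)·P^{1}, P = (K_p/g)^(1/1) = (7.41/2.346)^(1/1) = 3.16 atm.

P = 3.16 atm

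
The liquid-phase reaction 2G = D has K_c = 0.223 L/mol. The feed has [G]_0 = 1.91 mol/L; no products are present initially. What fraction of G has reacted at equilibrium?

X = 0.355

Let X = conversion of G; extent ξ = 1.91X/2 mol/L.
Concentrations: [G] = 1.91 − 1.91X; [D] = 0.955X.
K_c = [D] / ([G]^2).
Setting equal to 0.223 and solving for X on (0,1) gives X = 0.355.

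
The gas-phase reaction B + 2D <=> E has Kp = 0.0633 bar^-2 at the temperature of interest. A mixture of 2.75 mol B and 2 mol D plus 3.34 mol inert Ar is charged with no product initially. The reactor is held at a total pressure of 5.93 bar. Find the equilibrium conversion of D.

Let X = conversion of D (basis 2 mol D); extent of reaction ξ = X.
Mole table: n_B = 2.75 − X; n_D = 2 − 2X; n_E = X; n_I = 3.34 (inert).
Summing: n_T = 8.09 − 2X.
Mole fractions y_i = n_i/n_T; Kp = p_E / (p_B p_D^2) with p_i = y_i·P.
Equating to 0.0633 bar^-2 and solving on 0 < X < 1: X = 0.229.

X = 0.229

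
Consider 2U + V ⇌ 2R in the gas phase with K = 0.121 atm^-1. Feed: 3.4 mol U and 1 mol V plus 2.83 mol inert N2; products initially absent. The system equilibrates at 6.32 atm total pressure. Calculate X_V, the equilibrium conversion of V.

Basis: 1 mol V initially; let X = conversion of V. Extent ξ = X.
Species balance: n_U = 3.4 − 2X; n_V = 1 − X; n_R = 2X; n_I = 2.83 (inert).
n_T = Σnᵢ = 7.23 − X.
y_i = n_i/n_T, p_i = y_i·P. K = p_R^2 / (p_U^2 p_V).
Equating to 0.121 atm^-1 and solving on 0 < X < 1: X = 0.358.

X = 0.358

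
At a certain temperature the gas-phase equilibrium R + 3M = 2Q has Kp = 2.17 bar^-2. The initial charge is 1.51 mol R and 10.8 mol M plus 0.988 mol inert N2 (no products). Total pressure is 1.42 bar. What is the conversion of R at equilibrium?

X = 0.759

Basis: 1.51 mol R initially; let X = conversion of R. Extent ξ = 1.51X.
Moles: n_R = 1.51 − 1.51X; n_M = 10.8 − 4.53X; n_Q = 3.02X; n_I = 0.988 (inert).
n_T = Σnᵢ = 13.3 − 3.02X.
Mole fractions y_i = n_i/n_T; Kp = p_Q^2 / (p_R p_M^3) with p_i = y_i·P.
Substituting and setting equal to 2.17 bar^-2 gives a polynomial in X; the root in (0,1) is X = 0.759.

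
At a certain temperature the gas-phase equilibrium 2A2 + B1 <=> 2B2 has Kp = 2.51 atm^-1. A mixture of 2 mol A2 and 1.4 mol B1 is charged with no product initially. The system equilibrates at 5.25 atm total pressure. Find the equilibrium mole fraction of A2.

y_A2 = 0.252

Basis: 2 mol A2 initially; let X = conversion of A2. Extent ξ = X.
Mole table: n_A2 = 2 − 2X; n_B1 = 1.4 − X; n_B2 = 2X.
n_T = Σnᵢ = 3.4 − X.
Mole fractions y_i = n_i/n_T; Kp = p_B2^2 / (p_A2^2 p_B1) with p_i = y_i·P.
Setting this equal to 2.51 atm^-1 and taking the physical root (0 < X < 1) gives X = 0.654.
Then n_A2 = 0.692, n_T = 2.75, so y_A2 = 0.252.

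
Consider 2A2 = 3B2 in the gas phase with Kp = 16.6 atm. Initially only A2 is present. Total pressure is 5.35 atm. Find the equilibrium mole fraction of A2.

Basis: 1 mol A2 initially; let X = conversion of A2. Extent ξ = 0.5X.
Mole table: n_A2 = 1 − X; n_B2 = 1.5X.
Total moles n_T = 1 + 0.5X.
y_i = n_i/n_T, p_i = y_i·P. Kp = p_B2^3 / (p_A2^2).
Substituting and setting equal to 16.6 atm gives a polynomial in X; the root in (0,1) is X = 0.587.
Then n_A2 = 0.413, n_T = 1.29, so y_A2 = 0.319.

y_A2 = 0.319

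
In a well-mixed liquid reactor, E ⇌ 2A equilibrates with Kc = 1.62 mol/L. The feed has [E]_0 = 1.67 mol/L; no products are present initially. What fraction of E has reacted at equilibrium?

Let X = conversion of E; extent ξ = 1.67·X mol/L.
Concentrations: [E] = 1.67 − 1.67X; [A] = 3.34X.
Kc = [A]^2 / ([E]).
Setting equal to 1.62 and solving for X on (0,1) gives X = 0.386.

X = 0.386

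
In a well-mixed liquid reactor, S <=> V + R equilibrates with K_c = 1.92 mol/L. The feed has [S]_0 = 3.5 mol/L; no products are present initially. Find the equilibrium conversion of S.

Let X = conversion of S; extent ξ = 3.5·X mol/L.
Concentrations: [S] = 3.5 − 3.5X; [V] = 3.5X; [R] = 3.5X.
K_c = [V] [R] / ([S]).
Solving K_c = 1.92 for X ∈ (0,1): X = 0.516.

X = 0.516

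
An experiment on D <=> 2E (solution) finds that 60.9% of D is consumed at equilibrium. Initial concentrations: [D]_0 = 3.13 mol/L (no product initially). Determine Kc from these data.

Let X = conversion of D.
Concentrations: [D] = 3.13 − 3.13X; [E] = 6.26X.
At X = 0.609: [D] = 1.22, [E] = 3.81.
Kc = [E]^2 / ([D]) = 11.9 mol/L.

Kc = 11.9 mol/L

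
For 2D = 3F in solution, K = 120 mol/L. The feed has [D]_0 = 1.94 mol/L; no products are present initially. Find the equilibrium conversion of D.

Let X = conversion of D; extent ξ = 1.94X/2 mol/L.
Concentrations: [D] = 1.94 − 1.94X; [F] = 2.91X.
K = [F]^3 / ([D]^2).
This equals 120 at X = 0.825 (the root in 0 < X < 1).

X = 0.825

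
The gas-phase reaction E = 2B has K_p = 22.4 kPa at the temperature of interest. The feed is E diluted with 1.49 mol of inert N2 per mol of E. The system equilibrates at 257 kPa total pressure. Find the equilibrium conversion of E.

Let X = conversion of E (basis 1 mol E); extent of reaction ξ = X.
Species balance: n_E = 1 − X; n_B = 2X; n_I = 1.49 (inert).
n_T = Σnᵢ = 2.49 + X.
Mole fractions y_i = n_i/n_T; K_p = p_B^2 / (p_E) with p_i = y_i·P.
Setting this equal to 22.4 kPa and taking the physical root (0 < X < 1) gives X = 0.215.

X = 0.215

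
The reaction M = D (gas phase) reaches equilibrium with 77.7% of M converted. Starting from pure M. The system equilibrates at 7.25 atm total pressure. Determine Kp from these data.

Kp = 3.48

Take 1 mol M as basis and let X be its fractional conversion, so ξ = X.
At extent ξ: n_M = 1 − X; n_D = X.
n_T stays at 1 (no change in mole number).
At X = 0.777: n_M = 0.223, n_D = 0.777, n_T = 1.
p_i = (n_i/n_T)·P. Kp = p_D / (p_M) = 3.48.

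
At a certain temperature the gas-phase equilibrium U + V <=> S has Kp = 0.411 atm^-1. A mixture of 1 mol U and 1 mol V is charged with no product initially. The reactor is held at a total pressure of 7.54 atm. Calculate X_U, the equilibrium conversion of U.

Take 1 mol U as basis and let X be its fractional conversion, so ξ = X.
At extent ξ: n_U = 1 − X; n_V = 1 − X; n_S = X.
Total moles n_T = 2 − X.
With p_i = (n_i/n_T)P, Kp = p_S / (p_U p_V).
This yields a degree-2 equation in X; solving on (0,1), X = 0.506.

X = 0.506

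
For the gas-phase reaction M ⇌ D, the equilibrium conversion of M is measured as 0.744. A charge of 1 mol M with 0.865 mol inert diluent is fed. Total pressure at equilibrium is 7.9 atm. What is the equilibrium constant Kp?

Kp = 2.91

Take 1 mol M as basis and let X be its fractional conversion, so ξ = X.
At extent ξ: n_M = 1 − X; n_D = X; n_I = 0.865 (inert).
n_T stays at 1.86 (no change in mole number).
At X = 0.744: n_M = 0.256, n_D = 0.744, n_T = 1.86.
p_i = (n_i/n_T)·P. Kp = p_D / (p_M) = 2.91.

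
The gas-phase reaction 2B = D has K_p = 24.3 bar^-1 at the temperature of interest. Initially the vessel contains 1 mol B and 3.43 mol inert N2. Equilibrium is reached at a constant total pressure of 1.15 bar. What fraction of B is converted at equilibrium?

Let X = conversion of B (basis 1 mol B); extent of reaction ξ = 0.5X.
At extent ξ: n_B = 1 − X; n_D = 0.5X; n_I = 3.43 (inert).
Summing: n_T = 4.43 − 0.5X.
Mole fractions y_i = n_i/n_T; K_p = p_D / (p_B^2) with p_i = y_i·P.
Equating to 24.3 bar^-1 and solving on 0 < X < 1: X = 0.765.

X = 0.765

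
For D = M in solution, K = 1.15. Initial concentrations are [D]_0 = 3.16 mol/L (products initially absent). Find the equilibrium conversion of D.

Let X = conversion of D; extent ξ = 3.16·X mol/L.
Concentrations: [D] = 3.16 − 3.16X; [M] = 3.16X.
K = [M] / ([D]).
Equating to 1.15: the physical root is X = 0.535.

X = 0.535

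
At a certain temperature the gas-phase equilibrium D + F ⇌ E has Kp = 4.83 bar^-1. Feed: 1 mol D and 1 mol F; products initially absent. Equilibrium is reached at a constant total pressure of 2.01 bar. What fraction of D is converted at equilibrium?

Take 1 mol D as basis and let X be its fractional conversion, so ξ = X.
Moles: n_D = 1 − X; n_F = 1 − X; n_E = X.
Summing: n_T = 2 − X.
With p_i = (n_i/n_T)P, Kp = p_E / (p_D p_F).
Equating to 4.83 bar^-1 and solving on 0 < X < 1: X = 0.694.

X = 0.694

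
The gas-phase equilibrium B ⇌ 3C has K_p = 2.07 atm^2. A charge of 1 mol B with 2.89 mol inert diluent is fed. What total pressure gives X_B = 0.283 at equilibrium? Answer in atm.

P = 6.94 atm

Take 1 mol B as basis and let X be its fractional conversion, so ξ = X.
Species balance: n_B = 1 − X; n_C = 3X; n_I = 2.89 (inert).
Summing: n_T = 3.89 + 2X.
K_p = p_C^3 / (p_B) with p_i = (n_i/n_T)·P.
At X = 0.283: the mole-fraction product g(X) = Π y_i^ν_i = 0.04298. Since K_p = g(X)·P^{2}, P = (K_p/g)^(1/2) = (2.07/0.04298)^(1/2) = 6.94 atm.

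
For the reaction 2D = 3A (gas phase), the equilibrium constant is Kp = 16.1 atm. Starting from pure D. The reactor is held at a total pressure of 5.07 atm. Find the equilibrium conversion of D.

Basis: 1 mol D initially; let X = conversion of D. Extent ξ = 0.5X.
Species balance: n_D = 1 − X; n_A = 1.5X.
Total moles n_T = 1 + 0.5X.
y_i = n_i/n_T, p_i = y_i·P. Kp = p_A^3 / (p_D^2).
Equating to 16.1 atm and solving on 0 < X < 1: X = 0.590.

X = 0.590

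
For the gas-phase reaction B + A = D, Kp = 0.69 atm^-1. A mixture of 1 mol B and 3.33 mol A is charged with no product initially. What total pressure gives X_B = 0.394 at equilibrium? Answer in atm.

P = 1.26 atm

Basis: 1 mol B initially; let X = conversion of B. Extent ξ = X.
Mole table: n_B = 1 − X; n_A = 3.33 − X; n_D = X.
Total moles n_T = 4.33 − X.
Kp = p_D / (p_B p_A) with p_i = (n_i/n_T)·P.
At X = 0.394: the mole-fraction product g(X) = Π y_i^ν_i = 0.8716. Since Kp = g(X)·P^{-1}, P = (g/Kp)^(1/1) = (0.8716/0.69)^(1/1) = 1.26 atm.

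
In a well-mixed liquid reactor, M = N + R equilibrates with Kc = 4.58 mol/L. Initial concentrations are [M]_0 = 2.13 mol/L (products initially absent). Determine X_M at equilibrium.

Let X = conversion of M; extent ξ = 2.13·X mol/L.
Concentrations: [M] = 2.13 − 2.13X; [N] = 2.13X; [R] = 2.13X.
Kc = [N] [R] / ([M]).
Setting equal to 4.58 and solving for X on (0,1) gives X = 0.743.

X = 0.743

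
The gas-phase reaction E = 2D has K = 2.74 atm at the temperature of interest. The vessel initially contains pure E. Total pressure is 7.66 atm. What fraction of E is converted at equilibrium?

Let X = conversion of E (basis 1 mol E); extent of reaction ξ = X.
Species balance: n_E = 1 − X; n_D = 2X.
Summing: n_T = 1 + X.
y_i = n_i/n_T, p_i = y_i·P. K = p_D^2 / (p_E).
This yields a degree-2 equation in X; solving on (0,1), X = 0.287.

X = 0.287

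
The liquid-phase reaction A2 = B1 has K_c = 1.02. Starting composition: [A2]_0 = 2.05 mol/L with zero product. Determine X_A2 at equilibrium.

X = 0.505

Let X = conversion of A2; extent ξ = 2.05·X mol/L.
Concentrations: [A2] = 2.05 − 2.05X; [B1] = 2.05X.
K_c = [B1] / ([A2]).
Setting equal to 1.02 and solving for X on (0,1) gives X = 0.505.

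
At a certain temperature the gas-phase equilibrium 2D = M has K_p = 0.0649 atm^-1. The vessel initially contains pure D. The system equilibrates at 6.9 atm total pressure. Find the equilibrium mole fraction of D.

y_D = 0.749

Let X = conversion of D (basis 1 mol D); extent of reaction ξ = 0.5X.
Species balance: n_D = 1 − X; n_M = 0.5X.
Total moles n_T = 1 − 0.5X.
y_i = n_i/n_T, p_i = y_i·P. K_p = p_M / (p_D^2).
Equating to 0.0649 atm^-1 and solving on 0 < X < 1: X = 0.401.
Then n_D = 0.599, n_T = 0.799, so y_D = 0.749.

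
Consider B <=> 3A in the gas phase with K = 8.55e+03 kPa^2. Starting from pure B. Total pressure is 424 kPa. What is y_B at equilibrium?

Basis: 1 mol B initially; let X = conversion of B. Extent ξ = X.
Mole table: n_B = 1 − X; n_A = 3X.
Summing: n_T = 1 + 2X.
y_i = n_i/n_T, p_i = y_i·P. K = p_A^3 / (p_B).
This yields a degree-3 equation in X; solving on (0,1), X = 0.135.
Then n_B = 0.865, n_T = 1.27, so y_B = 0.681.

y_B = 0.681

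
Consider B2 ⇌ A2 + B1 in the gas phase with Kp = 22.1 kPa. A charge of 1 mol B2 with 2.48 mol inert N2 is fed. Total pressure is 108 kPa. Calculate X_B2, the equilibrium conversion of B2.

X = 0.587

Let X = conversion of B2 (basis 1 mol B2); extent of reaction ξ = X.
Mole table: n_B2 = 1 − X; n_A2 = X; n_B1 = X; n_I = 2.48 (inert).
n_T = Σnᵢ = 3.48 + X.
With p_i = (n_i/n_T)P, Kp = p_A2 p_B1 / (p_B2).
Substituting and setting equal to 22.1 kPa gives a polynomial in X; the root in (0,1) is X = 0.587.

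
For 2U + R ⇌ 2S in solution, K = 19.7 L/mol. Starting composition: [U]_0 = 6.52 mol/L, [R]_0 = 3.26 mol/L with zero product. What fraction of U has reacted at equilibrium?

X = 0.787

Let X = conversion of U; extent ξ = 6.52X/2 mol/L.
Concentrations: [U] = 6.52 − 6.52X; [R] = 3.26 − 3.26X; [S] = 6.52X.
K = [S]^2 / ([U]^2 [R]).
This equals 19.7 at X = 0.787 (the root in 0 < X < 1).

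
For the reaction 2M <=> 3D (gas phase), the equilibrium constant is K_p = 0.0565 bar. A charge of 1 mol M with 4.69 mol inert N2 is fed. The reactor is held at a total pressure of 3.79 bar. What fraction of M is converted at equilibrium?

X = 0.245

Let X = conversion of M (basis 1 mol M); extent of reaction ξ = 0.5X.
At extent ξ: n_M = 1 − X; n_D = 1.5X; n_I = 4.69 (inert).
n_T = Σnᵢ = 5.69 + 0.5X.
y_i = n_i/n_T, p_i = y_i·P. K_p = p_D^3 / (p_M^2).
Substituting and setting equal to 0.0565 bar gives a polynomial in X; the root in (0,1) is X = 0.245.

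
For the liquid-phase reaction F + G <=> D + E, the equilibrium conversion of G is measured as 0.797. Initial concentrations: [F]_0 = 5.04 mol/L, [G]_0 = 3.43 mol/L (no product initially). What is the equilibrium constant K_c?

Let X = conversion of G.
Concentrations: [F] = 5.04 − 3.43X; [G] = 3.43 − 3.43X; [D] = 3.43X; [E] = 3.43X.
At X = 0.797: [F] = 2.31, [G] = 0.696, [D] = 2.73, [E] = 2.73.
K_c = [D] [E] / ([F] [G]) = 4.65.

K_c = 4.65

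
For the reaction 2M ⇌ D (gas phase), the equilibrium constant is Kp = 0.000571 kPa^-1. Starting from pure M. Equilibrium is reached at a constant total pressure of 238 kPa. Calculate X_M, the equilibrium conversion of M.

Basis: 1 mol M initially; let X = conversion of M. Extent ξ = 0.5X.
At extent ξ: n_M = 1 − X; n_D = 0.5X.
n_T = Σnᵢ = 1 − 0.5X.
y_i = n_i/n_T, p_i = y_i·P. Kp = p_D / (p_M^2).
This yields a degree-2 equation in X; solving on (0,1), X = 0.195.

X = 0.195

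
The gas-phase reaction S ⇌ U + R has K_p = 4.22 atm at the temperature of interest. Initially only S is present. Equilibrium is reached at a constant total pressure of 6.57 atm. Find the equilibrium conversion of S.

X = 0.625

Let X = conversion of S (basis 1 mol S); extent of reaction ξ = X.
Moles: n_S = 1 − X; n_U = X; n_R = X.
n_T = Σnᵢ = 1 + X.
With p_i = (n_i/n_T)P, K_p = p_U p_R / (p_S).
Setting this equal to 4.22 atm and taking the physical root (0 < X < 1) gives X = 0.625.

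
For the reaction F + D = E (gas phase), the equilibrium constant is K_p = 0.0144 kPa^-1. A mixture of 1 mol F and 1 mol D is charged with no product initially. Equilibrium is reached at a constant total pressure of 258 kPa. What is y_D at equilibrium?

y_D = 0.315

Basis: 1 mol F initially; let X = conversion of F. Extent ξ = X.
Mole table: n_F = 1 − X; n_D = 1 − X; n_E = X.
Total moles n_T = 2 − X.
Mole fractions y_i = n_i/n_T; K_p = p_E / (p_F p_D) with p_i = y_i·P.
Equating to 0.0144 kPa^-1 and solving on 0 < X < 1: X = 0.539.
Then n_D = 0.461, n_T = 1.46, so y_D = 0.315.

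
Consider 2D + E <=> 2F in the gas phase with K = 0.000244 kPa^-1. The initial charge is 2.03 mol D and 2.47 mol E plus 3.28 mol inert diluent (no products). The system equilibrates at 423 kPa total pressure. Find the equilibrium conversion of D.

Let X = conversion of D (basis 2.03 mol D); extent of reaction ξ = 1.01X.
Species balance: n_D = 2.03 − 2.03X; n_E = 2.47 − 1.01X; n_F = 2.03X; n_I = 3.28 (inert).
Summing: n_T = 7.78 − 1.01X.
Mole fractions y_i = n_i/n_T; K = p_F^2 / (p_D^2 p_E) with p_i = y_i·P.
Setting this equal to 0.000244 kPa^-1 and taking the physical root (0 < X < 1) gives X = 0.150.

X = 0.150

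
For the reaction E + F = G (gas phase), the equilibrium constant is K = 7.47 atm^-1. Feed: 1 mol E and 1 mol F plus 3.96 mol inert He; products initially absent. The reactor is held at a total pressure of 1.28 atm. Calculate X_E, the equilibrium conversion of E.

X = 0.477

Basis: 1 mol E initially; let X = conversion of E. Extent ξ = X.
At extent ξ: n_E = 1 − X; n_F = 1 − X; n_G = X; n_I = 3.96 (inert).
Total moles n_T = 5.96 − X.
y_i = n_i/n_T, p_i = y_i·P. K = p_G / (p_E p_F).
Setting this equal to 7.47 atm^-1 and taking the physical root (0 < X < 1) gives X = 0.477.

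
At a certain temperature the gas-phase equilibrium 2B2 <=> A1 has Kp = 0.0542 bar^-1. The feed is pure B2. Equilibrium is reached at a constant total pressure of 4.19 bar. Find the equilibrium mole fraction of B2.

Basis: 1 mol B2 initially; let X = conversion of B2. Extent ξ = 0.5X.
At extent ξ: n_B2 = 1 − X; n_A1 = 0.5X.
n_T = Σnᵢ = 1 − 0.5X.
Mole fractions y_i = n_i/n_T; Kp = p_A1 / (p_B2^2) with p_i = y_i·P.
Substituting and setting equal to 0.0542 bar^-1 gives a polynomial in X; the root in (0,1) is X = 0.276.
Then n_B2 = 0.724, n_T = 0.862, so y_B2 = 0.840.

y_B2 = 0.840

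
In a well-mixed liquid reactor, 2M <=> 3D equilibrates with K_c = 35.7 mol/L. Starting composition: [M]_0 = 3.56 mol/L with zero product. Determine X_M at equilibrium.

X = 0.677

Let X = conversion of M; extent ξ = 3.56X/2 mol/L.
Concentrations: [M] = 3.56 − 3.56X; [D] = 5.34X.
K_c = [D]^3 / ([M]^2).
Setting equal to 35.7 and solving for X on (0,1) gives X = 0.677.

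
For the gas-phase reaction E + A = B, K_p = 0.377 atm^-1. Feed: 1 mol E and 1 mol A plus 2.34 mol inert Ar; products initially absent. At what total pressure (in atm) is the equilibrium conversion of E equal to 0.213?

P = 3.76 atm

Basis: 1 mol E initially; let X = conversion of E. Extent ξ = X.
Mole table: n_E = 1 − X; n_A = 1 − X; n_B = X; n_I = 2.34 (inert).
Summing: n_T = 4.34 − X.
K_p = p_B / (p_E p_A) with p_i = (n_i/n_T)·P.
At X = 0.213: the mole-fraction product g(X) = Π y_i^ν_i = 1.419. Since K_p = g(X)·P^{-1}, P = (g/K_p)^(1/1) = (1.419/0.377)^(1/1) = 3.76 atm.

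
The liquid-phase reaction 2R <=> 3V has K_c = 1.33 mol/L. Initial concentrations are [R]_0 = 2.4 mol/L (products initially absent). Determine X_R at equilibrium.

X = 0.393

Let X = conversion of R; extent ξ = 2.4X/2 mol/L.
Concentrations: [R] = 2.4 − 2.4X; [V] = 3.6X.
K_c = [V]^3 / ([R]^2).
Setting equal to 1.33 and solving for X on (0,1) gives X = 0.393.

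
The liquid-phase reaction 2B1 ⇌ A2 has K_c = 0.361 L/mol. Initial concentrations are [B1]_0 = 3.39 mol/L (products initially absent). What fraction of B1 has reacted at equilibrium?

X = 0.533

Let X = conversion of B1; extent ξ = 3.39X/2 mol/L.
Concentrations: [B1] = 3.39 − 3.39X; [A2] = 1.7X.
K_c = [A2] / ([B1]^2).
Setting equal to 0.361 and solving for X on (0,1) gives X = 0.533.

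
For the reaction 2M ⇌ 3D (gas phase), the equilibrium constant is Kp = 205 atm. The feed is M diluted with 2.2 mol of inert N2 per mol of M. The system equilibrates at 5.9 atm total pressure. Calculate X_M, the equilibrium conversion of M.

Let X = conversion of M (basis 1 mol M); extent of reaction ξ = 0.5X.
At extent ξ: n_M = 1 − X; n_D = 1.5X; n_I = 2.2 (inert).
Total moles n_T = 3.2 + 0.5X.
Mole fractions y_i = n_i/n_T; Kp = p_D^3 / (p_M^2) with p_i = y_i·P.
Substituting and setting equal to 205 atm gives a polynomial in X; the root in (0,1) is X = 0.868.

X = 0.868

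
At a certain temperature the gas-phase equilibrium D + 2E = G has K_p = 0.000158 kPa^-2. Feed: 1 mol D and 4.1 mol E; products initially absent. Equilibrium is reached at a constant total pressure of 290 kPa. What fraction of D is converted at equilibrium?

Take 1 mol D as basis and let X be its fractional conversion, so ξ = X.
Moles: n_D = 1 − X; n_E = 4.1 − 2X; n_G = X.
Summing: n_T = 5.1 − 2X.
y_i = n_i/n_T, p_i = y_i·P. K_p = p_G / (p_D p_E^2).
This yields a degree-3 equation in X; solving on (0,1), X = 0.868.

X = 0.868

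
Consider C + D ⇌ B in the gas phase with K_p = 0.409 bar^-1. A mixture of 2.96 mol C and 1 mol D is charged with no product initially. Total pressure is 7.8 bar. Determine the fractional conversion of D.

Let X = conversion of D (basis 1 mol D); extent of reaction ξ = X.
Species balance: n_C = 2.96 − X; n_D = 1 − X; n_B = X.
Total moles n_T = 3.96 − X.
y_i = n_i/n_T, p_i = y_i·P. K_p = p_B / (p_C p_D).
Substituting and setting equal to 0.409 bar^-1 gives a polynomial in X; the root in (0,1) is X = 0.689.

X = 0.689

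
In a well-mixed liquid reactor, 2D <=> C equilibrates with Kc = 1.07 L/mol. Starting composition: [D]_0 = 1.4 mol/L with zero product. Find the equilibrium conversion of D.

Let X = conversion of D; extent ξ = 1.4X/2 mol/L.
Concentrations: [D] = 1.4 − 1.4X; [C] = 0.7X.
Kc = [C] / ([D]^2).
Setting equal to 1.07 and solving for X on (0,1) gives X = 0.566.

X = 0.566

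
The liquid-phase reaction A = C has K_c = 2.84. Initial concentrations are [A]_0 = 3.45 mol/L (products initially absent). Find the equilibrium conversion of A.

X = 0.740

Let X = conversion of A; extent ξ = 3.45·X mol/L.
Concentrations: [A] = 3.45 − 3.45X; [C] = 3.45X.
K_c = [C] / ([A]).
Setting equal to 2.84 and solving for X on (0,1) gives X = 0.740.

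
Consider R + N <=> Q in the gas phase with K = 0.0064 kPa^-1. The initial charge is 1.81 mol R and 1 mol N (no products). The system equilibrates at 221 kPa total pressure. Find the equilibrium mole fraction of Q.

y_Q = 0.190

Let X = conversion of N (basis 1 mol N); extent of reaction ξ = X.
Species balance: n_R = 1.81 − X; n_N = 1 − X; n_Q = X.
Summing: n_T = 2.81 − X.
y_i = n_i/n_T, p_i = y_i·P. K = p_Q / (p_R p_N).
This yields a degree-2 equation in X; solving on (0,1), X = 0.449.
Then n_Q = 0.449, n_T = 2.36, so y_Q = 0.190.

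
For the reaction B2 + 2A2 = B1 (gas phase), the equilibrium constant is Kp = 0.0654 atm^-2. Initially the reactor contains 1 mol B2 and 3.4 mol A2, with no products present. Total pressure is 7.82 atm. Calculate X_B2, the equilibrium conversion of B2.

X = 0.648

Let X = conversion of B2 (basis 1 mol B2); extent of reaction ξ = X.
Mole table: n_B2 = 1 − X; n_A2 = 3.4 − 2X; n_B1 = X.
Summing: n_T = 4.4 − 2X.
Mole fractions y_i = n_i/n_T; Kp = p_B1 / (p_B2 p_A2^2) with p_i = y_i·P.
Equating to 0.0654 atm^-2 and solving on 0 < X < 1: X = 0.648.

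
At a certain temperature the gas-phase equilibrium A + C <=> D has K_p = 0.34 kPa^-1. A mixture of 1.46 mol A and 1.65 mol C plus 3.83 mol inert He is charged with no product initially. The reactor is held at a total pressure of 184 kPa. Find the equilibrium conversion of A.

X = 0.828

Take 1.46 mol A as basis and let X be its fractional conversion, so ξ = 1.46X.
Species balance: n_A = 1.46 − 1.46X; n_C = 1.65 − 1.46X; n_D = 1.46X; n_I = 3.83 (inert).
Total moles n_T = 6.94 − 1.46X.
Mole fractions y_i = n_i/n_T; K_p = p_D / (p_A p_C) with p_i = y_i·P.
This yields a degree-2 equation in X; solving on (0,1), X = 0.828.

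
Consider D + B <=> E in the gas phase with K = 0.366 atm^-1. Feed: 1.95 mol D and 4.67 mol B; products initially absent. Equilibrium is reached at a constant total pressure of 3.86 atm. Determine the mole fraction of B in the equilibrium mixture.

y_B = 0.657

Basis: 1.95 mol D initially; let X = conversion of D. Extent ξ = 1.95X.
At extent ξ: n_D = 1.95 − 1.95X; n_B = 4.67 − 1.95X; n_E = 1.95X.
Total moles n_T = 6.62 − 1.95X.
With p_i = (n_i/n_T)P, K = p_E / (p_D p_B).
This yields a degree-2 equation in X; solving on (0,1), X = 0.481.
Then n_B = 3.73, n_T = 5.68, so y_B = 0.657.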